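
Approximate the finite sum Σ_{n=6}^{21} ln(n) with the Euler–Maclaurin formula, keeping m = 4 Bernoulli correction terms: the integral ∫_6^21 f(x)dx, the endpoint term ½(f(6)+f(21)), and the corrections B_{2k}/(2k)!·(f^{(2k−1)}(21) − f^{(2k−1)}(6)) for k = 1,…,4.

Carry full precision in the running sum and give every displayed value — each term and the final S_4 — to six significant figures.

Integral: ∫_6^21 ln(x) dx = 38.1844.
Boundary: ½(f(6) + f(21)) = ½(1.79176 + 3.04452) = 2.41814.
So far: 40.6026.
k=1: B_{2}/(2)! × [f^{(1)}(21) − f^{(1)}(6)] = 1/12 × (0.0476190 − 0.166667) = -0.00992063.
Running total after k=1: 40.5926.
k=2: B_{4}/(4)! × [f^{(3)}(21) − f^{(3)}(6)] = −1/720 × (0.000215959 − 0.00925926) = 1.25601e-05.
Running total after k=2: 40.5926.
k=3: B_{6}/(6)! × [f^{(5)}(21) − f^{(5)}(6)] = 1/30240 × (5.87645e-06 − 0.00308642) = -1.01870e-07.
Running total after k=3: 40.5926.
k=4: B_{8}/(8)! × [f^{(7)}(21) − f^{(7)}(6)] = −1/1209600 × (3.99758e-07 − 0.00257202) = 2.12601e-09.

S_4 ≈ 40.5926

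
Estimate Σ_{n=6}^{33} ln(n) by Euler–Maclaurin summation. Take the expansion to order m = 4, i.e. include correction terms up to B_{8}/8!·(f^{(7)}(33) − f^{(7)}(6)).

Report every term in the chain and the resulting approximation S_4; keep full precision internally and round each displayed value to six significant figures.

Integral: ∫_6^33 ln(x) dx = 77.6342.
½[f(6) + f(33)] = ½[1.79176 + 3.49651] = 2.64413.
Running total after boundary: 80.2783.
k=1: B_{2}/(2)! × [f^{(1)}(33) − f^{(1)}(6)] = 1/12 × (0.0303030 − 0.166667) = -0.0113636.
Running total after k=1: 80.2670.
k=2: B_{4}/(4)! × [f^{(3)}(33) − f^{(3)}(6)] = −1/720 × (5.56529e-05 − 0.00925926) = 1.27828e-05.
Running total after k=2: 80.2670.
k=3: B_{6}/(6)! × [f^{(5)}(33) − f^{(5)}(6)] = 1/30240 × (6.13256e-07 − 0.00308642) = -1.02044e-07.
Running total after k=3: 80.2670.
k=4: B_{8}/(8)! × [f^{(7)}(33) − f^{(7)}(6)] = −1/1209600 × (1.68941e-08 − 0.00257202) = 2.12632e-09.

S_4 ≈ 80.2670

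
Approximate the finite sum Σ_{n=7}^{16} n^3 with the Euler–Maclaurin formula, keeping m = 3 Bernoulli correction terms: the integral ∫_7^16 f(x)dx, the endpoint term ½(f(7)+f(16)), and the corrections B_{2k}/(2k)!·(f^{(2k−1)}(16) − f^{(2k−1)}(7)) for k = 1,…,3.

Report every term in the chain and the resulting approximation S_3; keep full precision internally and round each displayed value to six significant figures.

The integral term ∫_7^16 x^3 dx = 15783.8.
Endpoint term: (f(7) + f(16))/2 = (343.000 + 4096.00)/2 = 2219.50.
Integral + boundary = 18003.2.
Correction k=1: B_{2}/2! · (f^{(1)}(16) − f^{(1)}(7)) = 1/12 · (768.000 − 147.000) = 51.7500.
Running total after k=1: 18055.0.
Correction k=2: B_{4}/4! · (f^{(3)}(16) − f^{(3)}(7)) = −1/720 · (6.00000 − 6.00000) = 0.00000.
Running total after k=2: 18055.0.
Correction k=3: B_{6}/6! · (f^{(5)}(16) − f^{(5)}(7)) = 1/30240 · (0.00000 − 0.00000) = 0.00000.

S_3 ≈ 18055.0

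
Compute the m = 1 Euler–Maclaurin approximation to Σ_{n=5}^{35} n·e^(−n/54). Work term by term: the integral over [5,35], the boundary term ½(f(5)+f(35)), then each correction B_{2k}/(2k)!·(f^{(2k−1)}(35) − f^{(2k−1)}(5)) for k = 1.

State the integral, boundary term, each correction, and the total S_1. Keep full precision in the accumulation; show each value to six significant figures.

Integral: ∫_5^35 x·e^(−x/54) dx = 390.643.
Endpoint term: (f(5) + f(35))/2 = (4.55782 + 18.3055)/2 = 11.4316.
Running total after boundary: 402.075.
Order-1 term: 1/12 · (0.184023 − 0.827161) = -0.0535948.

S_1 ≈ 402.021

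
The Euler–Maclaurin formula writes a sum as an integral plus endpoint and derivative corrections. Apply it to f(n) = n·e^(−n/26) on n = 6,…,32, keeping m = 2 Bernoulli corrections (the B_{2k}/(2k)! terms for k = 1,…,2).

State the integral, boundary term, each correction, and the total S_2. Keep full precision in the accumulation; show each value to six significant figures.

∫_6^32 x·e^(−x/26) dx evaluates to 220.105.
½[f(6) + f(32)] = ½[4.76354 + 9.34617] = 7.05485.
Integral + boundary = 227.160.
Order-1 term: 1/12 · (-0.0674003 − 0.610710) = -0.0565092.
Running total after k=1: 227.104.
Order-2 term: −1/720 · (0.000764401 − 0.00325230) = 3.45542e-06.

S_2 ≈ 227.104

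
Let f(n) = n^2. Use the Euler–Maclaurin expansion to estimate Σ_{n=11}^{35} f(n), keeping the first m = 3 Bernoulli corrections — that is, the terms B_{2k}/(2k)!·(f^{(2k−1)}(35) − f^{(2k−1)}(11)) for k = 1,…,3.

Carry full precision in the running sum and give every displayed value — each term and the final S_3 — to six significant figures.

∫_11^35 x^2 dx evaluates to 13848.0.
½[f(11) + f(35)] = ½[121.000 + 1225.00] = 673.000.
So far: 14521.0.
Order-1 term: 1/12 · (70.0000 − 22.0000) = 4.00000.
Partial sum through k=1: 14525.0.
Order-2 term: −1/720 · (0.00000 − 0.00000) = 0.00000.
Partial sum through k=2: 14525.0.
Order-3 term: 1/30240 · (0.00000 − 0.00000) = 0.00000.

S_3 ≈ 14525.0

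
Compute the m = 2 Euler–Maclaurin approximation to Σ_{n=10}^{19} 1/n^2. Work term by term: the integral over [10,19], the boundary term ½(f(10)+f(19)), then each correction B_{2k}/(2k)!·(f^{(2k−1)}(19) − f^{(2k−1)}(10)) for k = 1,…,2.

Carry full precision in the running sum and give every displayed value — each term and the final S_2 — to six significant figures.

The integral term ∫_10^19 1/x^2 dx = 0.0473684.
½[f(10) + f(19)] = ½[0.0100000 + 0.00277008] = 0.00638504.
Running total after boundary: 0.0537535.
Order-1 term: 1/12 · (-0.000291588 − (-0.00200000)) = 0.000142368.
After k=1: 0.0538958.
Order-2 term: −1/720 · (-9.69267e-06 − (-0.000240000)) = -3.19871e-07.

S_2 ≈ 0.0538955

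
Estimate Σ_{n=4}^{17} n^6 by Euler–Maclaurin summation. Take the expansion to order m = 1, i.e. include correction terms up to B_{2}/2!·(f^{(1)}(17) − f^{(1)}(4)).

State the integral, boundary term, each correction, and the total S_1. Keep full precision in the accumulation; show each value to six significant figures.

S_1 ≈ 7.13977e+07

The integral term ∫_4^17 x^6 dx = 5.86175e+07.
½[f(4) + f(17)] = ½[4096.00 + 2.41376e+07] = 1.20708e+07.
So far: 7.06883e+07.
Order-1 term: 1/12 · (8.51914e+06 − 6144.00) = 709416.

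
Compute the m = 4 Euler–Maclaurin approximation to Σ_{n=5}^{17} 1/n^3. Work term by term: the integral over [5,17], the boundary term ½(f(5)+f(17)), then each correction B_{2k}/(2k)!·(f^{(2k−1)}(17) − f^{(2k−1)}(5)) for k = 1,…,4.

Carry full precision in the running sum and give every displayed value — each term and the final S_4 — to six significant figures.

S_4 ≈ 0.0227635

The integral term ∫_5^17 1/x^3 dx = 0.0182699.
½[f(5) + f(17)] = ½[0.00800000 + 0.000203542] = 0.00410177.
Running total after boundary: 0.0223717.
Order-1 term: 1/12 · (-3.59191e-05 − (-0.00480000)) = 0.000397007.
Partial sum through k=1: 0.0227687.
Order-2 term: −1/720 · (-2.48575e-06 − (-0.00384000)) = -5.32988e-06.
Partial sum through k=2: 0.0227633.
Order-3 term: 1/30240 · (-3.61251e-07 − (-0.00645120)) = 2.13321e-07.
Partial sum through k=3: 0.0227636.
Order-4 term: −1/1209600 · (-9.00003e-08 − (-0.0185795)) = -1.53599e-08.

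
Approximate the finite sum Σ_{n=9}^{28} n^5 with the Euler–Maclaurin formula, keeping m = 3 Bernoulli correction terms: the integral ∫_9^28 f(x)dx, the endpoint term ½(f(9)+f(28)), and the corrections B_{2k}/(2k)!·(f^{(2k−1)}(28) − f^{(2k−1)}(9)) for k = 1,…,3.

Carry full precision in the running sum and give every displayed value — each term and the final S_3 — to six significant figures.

S_3 ≈ 8.91145e+07

∫_9^28 x^5 dx evaluates to 8.02265e+07.
Boundary: ½(f(9) + f(28)) = ½(59049.0 + 1.72104e+07) = 8.63471e+06.
So far: 8.88612e+07.
Order-1 term: 1/12 · (3.07328e+06 − 32805.0) = 253373.
After k=1: 8.91146e+07.
Order-2 term: −1/720 · (47040.0 − 4860.00) = -58.5833.
After k=2: 8.91145e+07.
Order-3 term: 1/30240 · (120.000 − 120.000) = 0.00000.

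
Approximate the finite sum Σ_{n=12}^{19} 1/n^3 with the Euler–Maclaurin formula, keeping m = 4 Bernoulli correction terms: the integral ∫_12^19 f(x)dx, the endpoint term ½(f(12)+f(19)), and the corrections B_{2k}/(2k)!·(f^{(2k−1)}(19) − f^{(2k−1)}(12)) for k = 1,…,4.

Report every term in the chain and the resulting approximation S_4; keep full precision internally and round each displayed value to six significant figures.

S_4 ≈ 0.00245954

∫_12^19 1/x^3 dx evaluates to 0.00208718.
½[f(12) + f(19)] = ½[0.000578704 + 0.000145794] = 0.000362249.
Integral + boundary = 0.00244943.
Order-1 term: 1/12 · (-2.30201e-05 − (-0.000144676)) = 1.01380e-05.
Partial sum through k=1: 0.00245957.
Order-2 term: −1/720 · (-1.27535e-06 − (-2.00939e-05)) = -2.61368e-08.
Partial sum through k=2: 0.00245954.
Order-3 term: 1/30240 · (-1.48379e-07 − (-5.86071e-06)) = 1.88900e-10.
Partial sum through k=3: 0.00245954.
Order-4 term: −1/1209600 · (-2.95935e-08 − (-2.93036e-06)) = -2.39812e-12.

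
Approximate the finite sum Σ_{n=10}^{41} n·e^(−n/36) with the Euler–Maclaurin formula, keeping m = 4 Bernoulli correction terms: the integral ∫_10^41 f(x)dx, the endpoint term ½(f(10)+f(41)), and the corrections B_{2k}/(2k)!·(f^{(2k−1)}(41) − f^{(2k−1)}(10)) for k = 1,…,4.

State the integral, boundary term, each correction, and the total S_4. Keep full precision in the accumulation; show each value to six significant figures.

∫_10^41 x·e^(−x/36) dx evaluates to 366.838.
½[f(10) + f(41)] = ½[7.57465 + 13.1272] = 10.3509.
Running total after boundary: 377.189.
Correction k=1: B_{2}/2! · (f^{(1)}(41) − f^{(1)}(10)) = 1/12 · (-0.0444687 − 0.547058) = -0.0492939.
Running total after k=1: 377.140.
Correction k=2: B_{4}/4! · (f^{(3)}(41) − f^{(3)}(10)) = −1/720 · (0.000459784 − 0.00159104) = 1.57119e-06.
Running total after k=2: 377.140.
Correction k=3: B_{6}/6! · (f^{(5)}(41) − f^{(5)}(10)) = 1/30240 · (7.36019e-07 − 2.12961e-06) = -4.60842e-11.
Running total after k=3: 377.140.
Correction k=4: B_{8}/8! · (f^{(7)}(41) − f^{(7)}(10)) = −1/1209600 · (8.62088e-10 − 2.33916e-09) = 1.22113e-15.

S_4 ≈ 377.140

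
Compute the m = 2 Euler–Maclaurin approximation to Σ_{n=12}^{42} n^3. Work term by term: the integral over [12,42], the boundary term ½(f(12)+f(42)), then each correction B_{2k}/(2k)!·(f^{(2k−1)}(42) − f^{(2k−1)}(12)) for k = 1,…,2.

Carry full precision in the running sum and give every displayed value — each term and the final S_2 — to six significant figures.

∫_12^42 x^3 dx evaluates to 772740.
Boundary: ½(f(12) + f(42)) = ½(1728.00 + 74088.0) = 37908.0.
Integral + boundary = 810648.
Order-1 term: 1/12 · (5292.00 − 432.000) = 405.000.
Running total after k=1: 811053.
Order-2 term: −1/720 · (6.00000 − 6.00000) = 0.00000.

S_2 ≈ 811053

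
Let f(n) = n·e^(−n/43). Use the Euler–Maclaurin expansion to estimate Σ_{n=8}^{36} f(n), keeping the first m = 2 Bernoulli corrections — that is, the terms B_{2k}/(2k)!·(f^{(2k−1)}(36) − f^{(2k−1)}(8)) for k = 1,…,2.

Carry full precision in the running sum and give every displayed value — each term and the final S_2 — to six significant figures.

S_2 ≈ 361.149

Integral: ∫_8^36 x·e^(−x/43) dx = 350.086.
Endpoint term: (f(8) + f(36))/2 = (6.64188 + 15.5850)/2 = 11.1134.
Integral + boundary = 361.200.
k=1: B_{2}/(2)! × [f^{(1)}(36) − f^{(1)}(8)] = 1/12 × (0.0704749 − 0.675773) = -0.0504415.
Running total after k=1: 361.149.
k=2: B_{4}/(4)! × [f^{(3)}(36) − f^{(3)}(8)] = −1/720 × (0.000506387 − 0.00126352) = 1.05157e-06.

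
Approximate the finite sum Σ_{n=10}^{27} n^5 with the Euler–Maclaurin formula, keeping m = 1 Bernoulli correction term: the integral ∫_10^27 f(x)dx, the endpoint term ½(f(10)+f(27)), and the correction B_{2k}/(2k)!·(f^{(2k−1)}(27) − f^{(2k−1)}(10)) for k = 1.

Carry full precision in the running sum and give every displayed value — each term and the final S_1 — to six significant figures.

S_1 ≈ 7.18451e+07

∫_10^27 x^5 dx evaluates to 6.44034e+07.
Endpoint term: (f(10) + f(27))/2 = (100000 + 1.43489e+07)/2 = 7.22445e+06.
Running total after boundary: 7.16279e+07.
Order-1 term: 1/12 · (2.65720e+06 − 50000.0) = 217267.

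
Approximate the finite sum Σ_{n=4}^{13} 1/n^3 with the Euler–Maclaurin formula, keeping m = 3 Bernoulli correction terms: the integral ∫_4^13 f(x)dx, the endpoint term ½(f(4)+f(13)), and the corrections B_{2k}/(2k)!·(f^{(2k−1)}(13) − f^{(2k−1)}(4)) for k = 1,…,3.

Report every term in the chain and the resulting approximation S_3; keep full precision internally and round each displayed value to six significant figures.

S_3 ≈ 0.0372803

Integral: ∫_4^13 1/x^3 dx = 0.0282914.
½[f(4) + f(13)] = ½[0.0156250 + 0.000455166] = 0.00804008.
Running total after boundary: 0.0363315.
Order-1 term: 1/12 · (-0.000105038 − (-0.0117188)) = 0.000967809.
After k=1: 0.0372993.
Order-2 term: −1/720 · (-1.24306e-05 − (-0.0146484)) = -2.03278e-05.
After k=2: 0.0372790.
Order-3 term: 1/30240 · (-3.08925e-06 − (-0.0384521)) = 1.27146e-06.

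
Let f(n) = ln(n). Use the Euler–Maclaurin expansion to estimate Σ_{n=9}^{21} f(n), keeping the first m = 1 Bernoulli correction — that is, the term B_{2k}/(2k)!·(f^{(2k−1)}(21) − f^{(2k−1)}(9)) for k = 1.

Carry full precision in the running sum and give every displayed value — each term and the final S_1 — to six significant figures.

∫_9^21 ln(x) dx evaluates to 32.1599.
½[f(9) + f(21)] = ½[2.19722 + 3.04452] = 2.62087.
Integral + boundary = 34.7808.
k=1: B_{2}/(2)! × [f^{(1)}(21) − f^{(1)}(9)] = 1/12 × (0.0476190 − 0.111111) = -0.00529101.

S_1 ≈ 34.7755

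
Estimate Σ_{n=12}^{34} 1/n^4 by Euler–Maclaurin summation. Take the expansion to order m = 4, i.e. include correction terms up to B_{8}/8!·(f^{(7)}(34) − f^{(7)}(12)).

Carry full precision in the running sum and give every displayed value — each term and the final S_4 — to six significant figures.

S_4 ≈ 0.000210235

The integral term ∫_12^34 1/x^4 dx = 0.000184420.
½[f(12) + f(34)] = ½[4.82253e-05 + 7.48315e-07] = 2.44868e-05.
Running total after boundary: 0.000208907.
k=1: B_{2}/(2)! × [f^{(1)}(34) − f^{(1)}(12)] = 1/12 × (-8.80370e-08 − (-1.60751e-05)) = 1.33226e-06.
Partial sum through k=1: 0.000210239.
k=2: B_{4}/(4)! × [f^{(3)}(34) − f^{(3)}(12)] = −1/720 × (-2.28470e-09 − (-3.34898e-06)) = -4.64819e-09.
Partial sum through k=2: 0.000210235.
k=3: B_{6}/(6)! × [f^{(5)}(34) − f^{(5)}(12)] = 1/30240 × (-1.10677e-10 − (-1.30238e-06)) = 4.30645e-11.
Partial sum through k=3: 0.000210235.
k=4: B_{8}/(8)! × [f^{(7)}(34) − f^{(7)}(12)] = −1/1209600 × (-8.61675e-12 − (-8.13988e-07)) = -6.72933e-13.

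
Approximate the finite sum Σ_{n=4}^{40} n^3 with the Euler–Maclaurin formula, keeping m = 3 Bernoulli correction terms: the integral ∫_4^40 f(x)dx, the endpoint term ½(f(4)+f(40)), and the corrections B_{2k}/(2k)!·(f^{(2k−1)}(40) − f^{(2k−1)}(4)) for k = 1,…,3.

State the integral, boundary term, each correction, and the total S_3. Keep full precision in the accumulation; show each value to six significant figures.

S_3 ≈ 672364

Integral: ∫_4^40 x^3 dx = 639936.
Endpoint term: (f(4) + f(40))/2 = (64.0000 + 64000.0)/2 = 32032.0.
So far: 671968.
k=1: B_{2}/(2)! × [f^{(1)}(40) − f^{(1)}(4)] = 1/12 × (4800.00 − 48.0000) = 396.000.
After k=1: 672364.
k=2: B_{4}/(4)! × [f^{(3)}(40) − f^{(3)}(4)] = −1/720 × (6.00000 − 6.00000) = 0.00000.
After k=2: 672364.
k=3: B_{6}/(6)! × [f^{(5)}(40) − f^{(5)}(4)] = 1/30240 × (0.00000 − 0.00000) = 0.00000.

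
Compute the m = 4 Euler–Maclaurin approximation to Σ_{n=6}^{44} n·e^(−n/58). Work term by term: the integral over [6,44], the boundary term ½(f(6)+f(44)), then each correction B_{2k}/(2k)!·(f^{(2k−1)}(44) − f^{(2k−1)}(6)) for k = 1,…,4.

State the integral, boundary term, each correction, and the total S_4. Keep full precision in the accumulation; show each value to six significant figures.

S_4 ≈ 589.611

Integral: ∫_6^44 x·e^(−x/58) dx = 576.661.
Boundary: ½(f(6) + f(44)) = ½(5.41034 + 20.6057) = 13.0080.
Running total after boundary: 589.669.
Order-1 term: 1/12 · (0.113041 − 0.808441) = -0.0579500.
Running total after k=1: 589.611.
Order-2 term: −1/720 · (0.000312029 − 0.000776423) = 6.44992e-07.
Running total after k=2: 589.611.
Order-3 term: 1/30240 · (1.75522e-07 − 3.90168e-07) = -7.09809e-12.
Running total after k=3: 589.611.
Order-4 term: −1/1209600 · (7.67800e-11 − 1.63357e-10) = 7.15747e-17.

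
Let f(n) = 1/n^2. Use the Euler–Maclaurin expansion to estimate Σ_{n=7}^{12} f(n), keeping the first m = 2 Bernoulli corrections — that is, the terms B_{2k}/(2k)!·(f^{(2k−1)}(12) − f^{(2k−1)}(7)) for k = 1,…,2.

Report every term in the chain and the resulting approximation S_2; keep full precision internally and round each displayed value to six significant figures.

S_2 ≈ 0.0735877

The integral term ∫_7^12 1/x^2 dx = 0.0595238.
Boundary: ½(f(7) + f(12)) = ½(0.0204082 + 0.00694444) = 0.0136763.
Integral + boundary = 0.0732001.
Order-1 term: 1/12 · (-0.00115741 − (-0.00583090)) = 0.000389458.
Partial sum through k=1: 0.0735896.
Order-2 term: −1/720 · (-9.64506e-05 − (-0.00142798)) = -1.84934e-06.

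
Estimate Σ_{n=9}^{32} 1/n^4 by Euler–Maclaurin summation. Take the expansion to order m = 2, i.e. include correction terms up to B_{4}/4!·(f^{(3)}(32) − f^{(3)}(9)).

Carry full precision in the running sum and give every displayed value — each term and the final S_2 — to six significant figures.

S_2 ≈ 0.000529360

The integral term ∫_9^32 1/x^4 dx = 0.000447075.
Endpoint term: (f(9) + f(32))/2 = (0.000152416 + 9.53674e-07)/2 = 7.66847e-05.
So far: 0.000523760.
Correction k=1: B_{2}/2! · (f^{(1)}(32) − f^{(1)}(9)) = 1/12 · (-1.19209e-07 − (-6.77404e-05)) = 5.63510e-06.
Partial sum through k=1: 0.000529395.
Correction k=2: B_{4}/4! · (f^{(3)}(32) − f^{(3)}(9)) = −1/720 · (-3.49246e-09 − (-2.50890e-05)) = -3.48410e-08.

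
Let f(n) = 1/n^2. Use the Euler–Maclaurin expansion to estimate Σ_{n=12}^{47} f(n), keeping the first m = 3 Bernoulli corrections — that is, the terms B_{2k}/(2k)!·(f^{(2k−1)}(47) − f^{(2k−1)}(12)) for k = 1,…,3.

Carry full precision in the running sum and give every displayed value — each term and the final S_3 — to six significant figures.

S_3 ≈ 0.0658500

The integral term ∫_12^47 1/x^2 dx = 0.0620567.
Endpoint term: (f(12) + f(47))/2 = (0.00694444 + 0.000452694)/2 = 0.00369857.
So far: 0.0657553.
Order-1 term: 1/12 · (-1.92636e-05 − (-0.00115741)) = 9.48453e-05.
Running total after k=1: 0.0658502.
Order-2 term: −1/720 · (-1.04646e-07 − (-9.64506e-05)) = -1.33814e-07.
Running total after k=2: 0.0658500.
Order-3 term: 1/30240 · (-1.42117e-09 − (-2.00939e-05)) = 6.64433e-10.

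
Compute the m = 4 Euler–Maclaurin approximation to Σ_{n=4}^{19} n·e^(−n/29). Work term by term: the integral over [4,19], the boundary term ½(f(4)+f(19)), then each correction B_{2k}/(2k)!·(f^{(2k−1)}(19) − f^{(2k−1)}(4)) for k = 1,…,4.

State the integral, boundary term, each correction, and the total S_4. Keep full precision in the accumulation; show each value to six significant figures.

Integral: ∫_4^19 x·e^(−x/29) dx = 110.760.
Boundary: ½(f(4) + f(19)) = ½(3.48464 + 9.86770) = 6.67617.
Integral + boundary = 117.436.
Order-1 term: 1/12 · (0.179087 − 0.750999) = -0.0476593.
Partial sum through k=1: 117.389.
Order-2 term: −1/720 · (0.00144803 − 0.00296470) = 2.10649e-06.
Partial sum through k=2: 117.389.
Order-3 term: 1/30240 · (3.19038e-06 − 5.98862e-06) = -9.25342e-11.
Partial sum through k=3: 117.389.
Order-4 term: −1/1209600 · (5.53980e-09 − 1.00500e-08) = 3.72864e-15.

S_4 ≈ 117.389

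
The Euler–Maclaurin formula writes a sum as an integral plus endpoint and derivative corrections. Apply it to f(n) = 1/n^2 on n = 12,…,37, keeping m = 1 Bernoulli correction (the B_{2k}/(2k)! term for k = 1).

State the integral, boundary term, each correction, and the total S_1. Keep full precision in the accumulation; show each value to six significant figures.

∫_12^37 1/x^2 dx evaluates to 0.0563063.
½[f(12) + f(37)] = ½[0.00694444 + 0.000730460] = 0.00383745.
So far: 0.0601438.
k=1: B_{2}/(2)! × [f^{(1)}(37) − f^{(1)}(12)] = 1/12 × (-3.94843e-05 − (-0.00115741)) = 9.31603e-05.

S_1 ≈ 0.0602369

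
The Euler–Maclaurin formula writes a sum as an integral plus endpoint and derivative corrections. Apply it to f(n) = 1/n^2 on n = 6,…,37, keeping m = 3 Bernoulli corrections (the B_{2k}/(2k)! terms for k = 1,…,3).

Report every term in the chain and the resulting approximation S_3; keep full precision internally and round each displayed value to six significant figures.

The integral term ∫_6^37 1/x^2 dx = 0.139640.
½[f(6) + f(37)] = ½[0.0277778 + 0.000730460] = 0.0142541.
Integral + boundary = 0.153894.
k=1: B_{2}/(2)! × [f^{(1)}(37) − f^{(1)}(6)] = 1/12 × (-3.94843e-05 − (-0.00925926)) = 0.000768315.
Running total after k=1: 0.154662.
k=2: B_{4}/(4)! × [f^{(3)}(37) − f^{(3)}(6)] = −1/720 × (-3.46101e-07 − (-0.00308642)) = -4.28621e-06.
Running total after k=2: 0.154658.
k=3: B_{6}/(6)! × [f^{(5)}(37) − f^{(5)}(6)] = 1/30240 × (-7.58439e-09 − (-0.00257202)) = 8.50532e-08.

S_3 ≈ 0.154658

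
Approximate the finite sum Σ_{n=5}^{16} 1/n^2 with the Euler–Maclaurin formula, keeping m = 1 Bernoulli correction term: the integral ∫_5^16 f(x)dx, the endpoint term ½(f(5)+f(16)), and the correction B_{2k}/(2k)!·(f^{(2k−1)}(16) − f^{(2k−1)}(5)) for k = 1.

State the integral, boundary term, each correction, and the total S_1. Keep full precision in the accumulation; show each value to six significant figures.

S_1 ≈ 0.160746

∫_5^16 1/x^2 dx evaluates to 0.137500.
Boundary: ½(f(5) + f(16)) = ½(0.0400000 + 0.00390625) = 0.0219531.
Integral + boundary = 0.159453.
Correction k=1: B_{2}/2! · (f^{(1)}(16) − f^{(1)}(5)) = 1/12 · (-0.000488281 − (-0.0160000)) = 0.00129264.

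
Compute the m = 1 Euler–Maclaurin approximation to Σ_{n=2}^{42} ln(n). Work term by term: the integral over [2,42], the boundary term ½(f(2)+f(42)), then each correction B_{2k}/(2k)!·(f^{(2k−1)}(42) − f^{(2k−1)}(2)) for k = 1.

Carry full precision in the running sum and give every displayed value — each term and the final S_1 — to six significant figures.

The integral term ∫_2^42 ln(x) dx = 115.596.
Boundary: ½(f(2) + f(42)) = ½(0.693147 + 3.73767) = 2.21541.
Integral + boundary = 117.811.
Order-1 term: 1/12 · (0.0238095 − 0.500000) = -0.0396825.

S_1 ≈ 117.772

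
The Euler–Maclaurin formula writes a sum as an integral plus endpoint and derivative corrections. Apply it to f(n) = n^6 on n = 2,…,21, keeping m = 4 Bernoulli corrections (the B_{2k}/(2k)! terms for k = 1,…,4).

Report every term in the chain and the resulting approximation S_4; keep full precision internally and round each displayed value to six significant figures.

∫_2^21 x^6 dx evaluates to 2.57298e+08.
Boundary: ½(f(2) + f(21)) = ½(64.0000 + 8.57661e+07) = 4.28831e+07.
So far: 3.00181e+08.
Correction k=1: B_{2}/2! · (f^{(1)}(21) − f^{(1)}(2)) = 1/12 · (2.45046e+07 − 192.000) = 2.04203e+06.
After k=1: 3.02223e+08.
Correction k=2: B_{4}/4! · (f^{(3)}(21) − f^{(3)}(2)) = −1/720 · (1.11132e+06 − 960.000) = -1542.17.
After k=2: 3.02222e+08.
Correction k=3: B_{6}/6! · (f^{(5)}(21) − f^{(5)}(2)) = 1/30240 · (15120.0 − 1440.00) = 0.452381.
After k=3: 3.02222e+08.
Correction k=4: B_{8}/8! · (f^{(7)}(21) − f^{(7)}(2)) = −1/1209600 · (0.00000 − 0.00000) = 0.00000.

S_4 ≈ 3.02222e+08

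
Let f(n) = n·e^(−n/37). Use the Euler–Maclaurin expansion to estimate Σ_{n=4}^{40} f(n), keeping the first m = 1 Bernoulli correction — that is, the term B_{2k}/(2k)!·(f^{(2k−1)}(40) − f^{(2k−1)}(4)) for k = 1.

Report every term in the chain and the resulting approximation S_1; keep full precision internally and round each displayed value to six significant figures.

S_1 ≈ 403.602

The integral term ∫_4^40 x·e^(−x/37) dx = 395.092.
Boundary: ½(f(4) + f(40)) = ½(3.59012 + 13.5691) = 8.57963.
Running total after boundary: 403.671.
k=1: B_{2}/(2)! × [f^{(1)}(40) − f^{(1)}(4)] = 1/12 × (-0.0275050 − 0.800500) = -0.0690004.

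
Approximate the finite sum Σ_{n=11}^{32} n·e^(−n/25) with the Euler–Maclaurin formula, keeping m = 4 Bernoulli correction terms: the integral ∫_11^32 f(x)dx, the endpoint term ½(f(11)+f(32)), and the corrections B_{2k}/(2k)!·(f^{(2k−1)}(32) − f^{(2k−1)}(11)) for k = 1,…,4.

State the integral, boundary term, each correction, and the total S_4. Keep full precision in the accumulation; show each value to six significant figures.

S_4 ≈ 191.384

∫_11^32 x·e^(−x/25) dx evaluates to 183.430.
Boundary: ½(f(11) + f(32)) = ½(7.08440 + 8.89719) = 7.99080.
Integral + boundary = 191.420.
Correction k=1: B_{2}/2! · (f^{(1)}(32) − f^{(1)}(11)) = 1/12 · (-0.0778504 − 0.360660) = -0.0365426.
After k=1: 191.384.
Correction k=2: B_{4}/4! · (f^{(3)}(32) − f^{(3)}(11)) = −1/720 · (0.000765159 − 0.00263797) = 2.60113e-06.
After k=2: 191.384.
Correction k=3: B_{6}/6! · (f^{(5)}(32) − f^{(5)}(11)) = 1/30240 · (2.64780e-06 − 7.51822e-06) = -1.61059e-10.
After k=3: 191.384.
Correction k=4: B_{8}/8! · (f^{(7)}(32) − f^{(7)}(11)) = −1/1209600 · (6.51417e-09 − 1.73051e-08) = 8.92108e-15.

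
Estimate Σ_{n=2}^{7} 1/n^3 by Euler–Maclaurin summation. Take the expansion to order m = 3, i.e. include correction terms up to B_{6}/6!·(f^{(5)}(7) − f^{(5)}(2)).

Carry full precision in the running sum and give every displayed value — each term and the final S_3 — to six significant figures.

S_3 ≈ 0.193299

The integral term ∫_2^7 1/x^3 dx = 0.114796.
Endpoint term: (f(2) + f(7))/2 = (0.125000 + 0.00291545)/2 = 0.0639577.
So far: 0.178754.
Order-1 term: 1/12 · (-0.00124948 − (-0.187500)) = 0.0155209.
Running total after k=1: 0.194275.
Order-2 term: −1/720 · (-0.000509992 − (-0.937500)) = -0.00130138.
Running total after k=2: 0.192973.
Order-3 term: 1/30240 · (-0.000437136 − (-9.84375)) = 0.000325506.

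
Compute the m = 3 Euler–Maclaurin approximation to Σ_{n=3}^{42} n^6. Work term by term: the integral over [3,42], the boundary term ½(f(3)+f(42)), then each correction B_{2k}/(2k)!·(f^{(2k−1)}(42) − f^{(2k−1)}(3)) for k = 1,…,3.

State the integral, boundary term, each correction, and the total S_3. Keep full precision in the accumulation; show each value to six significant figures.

The integral term ∫_3^42 x^6 dx = 3.29342e+10.
Endpoint term: (f(3) + f(42))/2 = (729.000 + 5.48903e+09)/2 = 2.74452e+09.
Integral + boundary = 3.56787e+10.
Correction k=1: B_{2}/2! · (f^{(1)}(42) − f^{(1)}(3)) = 1/12 · (7.84147e+08 − 1458.00) = 6.53455e+07.
Running total after k=1: 3.57441e+10.
Correction k=2: B_{4}/4! · (f^{(3)}(42) − f^{(3)}(3)) = −1/720 · (8.89056e+06 − 3240.00) = -12343.5.
Running total after k=2: 3.57440e+10.
Correction k=3: B_{6}/6! · (f^{(5)}(42) − f^{(5)}(3)) = 1/30240 · (30240.0 − 2160.00) = 0.928571.

S_3 ≈ 3.57440e+10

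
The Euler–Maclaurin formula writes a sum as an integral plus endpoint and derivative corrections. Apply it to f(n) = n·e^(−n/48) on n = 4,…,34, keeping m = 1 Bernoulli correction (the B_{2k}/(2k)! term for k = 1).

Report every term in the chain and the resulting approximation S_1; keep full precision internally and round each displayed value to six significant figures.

The integral term ∫_4^34 x·e^(−x/48) dx = 358.091.
Endpoint term: (f(4) + f(34))/2 = (3.68018 + 16.7438)/2 = 10.2120.
Running total after boundary: 368.303.
Order-1 term: 1/12 · (0.143635 − 0.843374) = -0.0583116.

S_1 ≈ 368.245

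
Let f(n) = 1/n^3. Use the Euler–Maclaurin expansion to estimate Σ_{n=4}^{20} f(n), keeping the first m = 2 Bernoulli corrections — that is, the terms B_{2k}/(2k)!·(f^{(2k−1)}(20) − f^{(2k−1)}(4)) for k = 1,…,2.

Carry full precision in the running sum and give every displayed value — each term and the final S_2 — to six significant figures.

The integral term ∫_4^20 1/x^3 dx = 0.0300000.
Endpoint term: (f(4) + f(20))/2 = (0.0156250 + 0.000125000)/2 = 0.00787500.
Running total after boundary: 0.0378750.
Order-1 term: 1/12 · (-1.87500e-05 − (-0.0117188)) = 0.000975000.
Partial sum through k=1: 0.0388500.
Order-2 term: −1/720 · (-9.37500e-07 − (-0.0146484)) = -2.03437e-05.

S_2 ≈ 0.0388297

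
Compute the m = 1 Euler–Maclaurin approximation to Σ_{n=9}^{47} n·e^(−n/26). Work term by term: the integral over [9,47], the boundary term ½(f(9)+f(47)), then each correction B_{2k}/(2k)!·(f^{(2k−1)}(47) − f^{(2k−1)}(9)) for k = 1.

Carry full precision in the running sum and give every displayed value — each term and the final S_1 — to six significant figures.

The integral term ∫_9^47 x·e^(−x/26) dx = 332.404.
Endpoint term: (f(9) + f(47))/2 = (6.36663 + 7.70952)/2 = 7.03807.
Running total after boundary: 339.442.
Order-1 term: 1/12 · (-0.132488 − 0.462533) = -0.0495851.

S_1 ≈ 339.393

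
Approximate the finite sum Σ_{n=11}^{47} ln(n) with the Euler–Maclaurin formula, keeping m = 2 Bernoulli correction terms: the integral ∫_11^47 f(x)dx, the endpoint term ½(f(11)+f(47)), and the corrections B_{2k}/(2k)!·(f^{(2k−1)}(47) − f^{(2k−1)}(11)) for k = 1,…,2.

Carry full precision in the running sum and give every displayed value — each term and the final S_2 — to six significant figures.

S_2 ≈ 121.698

Integral: ∫_11^47 ln(x) dx = 118.580.
Endpoint term: (f(11) + f(47))/2 = (2.39790 + 3.85015)/2 = 3.12402.
Running total after boundary: 121.704.
Correction k=1: B_{2}/2! · (f^{(1)}(47) − f^{(1)}(11)) = 1/12 · (0.0212766 − 0.0909091) = -0.00580271.
Partial sum through k=1: 121.698.
Correction k=2: B_{4}/4! · (f^{(3)}(47) − f^{(3)}(11)) = −1/720 · (1.92636e-05 − 0.00150263) = 2.06023e-06.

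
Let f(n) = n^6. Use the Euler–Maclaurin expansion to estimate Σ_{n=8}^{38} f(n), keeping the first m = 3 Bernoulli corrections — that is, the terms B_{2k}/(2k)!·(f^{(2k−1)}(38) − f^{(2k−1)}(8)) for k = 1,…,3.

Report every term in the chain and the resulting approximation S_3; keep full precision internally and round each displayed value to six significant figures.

The integral term ∫_8^38 x^6 dx = 1.63448e+10.
Boundary: ½(f(8) + f(38)) = ½(262144 + 3.01094e+09) = 1.50560e+09.
Running total after boundary: 1.78504e+10.
Order-1 term: 1/12 · (4.75411e+08 − 196608) = 3.96012e+07.
Partial sum through k=1: 1.78900e+10.
Order-2 term: −1/720 · (6.58464e+06 − 61440.0) = -9060.00.
Partial sum through k=2: 1.78900e+10.
Order-3 term: 1/30240 · (27360.0 − 5760.00) = 0.714286.

S_3 ≈ 1.78900e+10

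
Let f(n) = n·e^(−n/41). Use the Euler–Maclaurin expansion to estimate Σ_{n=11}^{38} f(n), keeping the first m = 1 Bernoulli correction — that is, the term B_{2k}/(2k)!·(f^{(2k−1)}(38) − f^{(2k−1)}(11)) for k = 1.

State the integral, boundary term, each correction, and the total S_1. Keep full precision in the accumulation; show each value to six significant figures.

Integral: ∫_11^38 x·e^(−x/41) dx = 348.288.
½[f(11) + f(38)] = ½[8.41152 + 15.0407] = 11.7261.
So far: 360.014.
k=1: B_{2}/(2)! × [f^{(1)}(38) − f^{(1)}(11)] = 1/12 × (0.0289615 − 0.559525) = -0.0442136.

S_1 ≈ 359.970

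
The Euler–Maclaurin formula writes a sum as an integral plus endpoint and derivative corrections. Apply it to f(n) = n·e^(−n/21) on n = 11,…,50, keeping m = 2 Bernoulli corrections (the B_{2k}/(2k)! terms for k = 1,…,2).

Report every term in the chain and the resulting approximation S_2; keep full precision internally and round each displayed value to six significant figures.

S_2 ≈ 265.672

The integral term ∫_11^50 x·e^(−x/21) dx = 260.137.
½[f(11) + f(50)] = ½[6.51486 + 4.62312] = 5.56899.
Running total after boundary: 265.706.
Correction k=1: B_{2}/2! · (f^{(1)}(50) − f^{(1)}(11)) = 1/12 · (-0.127686 − 0.282029) = -0.0341429.
After k=1: 265.672.
Correction k=2: B_{4}/4! · (f^{(3)}(50) − f^{(3)}(11)) = −1/720 · (0.000129793 − 0.00332551) = 4.43849e-06.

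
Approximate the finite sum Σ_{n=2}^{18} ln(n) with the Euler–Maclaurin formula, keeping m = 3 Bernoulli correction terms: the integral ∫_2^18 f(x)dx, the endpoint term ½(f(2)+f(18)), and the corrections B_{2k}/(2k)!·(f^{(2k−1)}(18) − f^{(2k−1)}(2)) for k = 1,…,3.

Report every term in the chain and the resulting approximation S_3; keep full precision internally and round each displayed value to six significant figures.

Integral: ∫_2^18 ln(x) dx = 34.6404.
½[f(2) + f(18)] = ½[0.693147 + 2.89037] = 1.79176.
So far: 36.4322.
k=1: B_{2}/(2)! × [f^{(1)}(18) − f^{(1)}(2)] = 1/12 × (0.0555556 − 0.500000) = -0.0370370.
Partial sum through k=1: 36.3951.
k=2: B_{4}/(4)! × [f^{(3)}(18) − f^{(3)}(2)] = −1/720 × (0.000342936 − 0.250000) = 0.000346746.
Partial sum through k=2: 36.3955.
k=3: B_{6}/(6)! × [f^{(5)}(18) − f^{(5)}(2)] = 1/30240 × (1.27013e-05 − 0.750000) = -2.48012e-05.

S_3 ≈ 36.3954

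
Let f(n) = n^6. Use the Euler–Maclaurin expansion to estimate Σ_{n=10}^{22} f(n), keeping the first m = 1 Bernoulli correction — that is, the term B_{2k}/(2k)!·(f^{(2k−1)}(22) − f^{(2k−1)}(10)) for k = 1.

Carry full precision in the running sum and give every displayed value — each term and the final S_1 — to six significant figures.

S_1 ≈ 4.14625e+08

∫_10^22 x^6 dx evaluates to 3.54908e+08.
½[f(10) + f(22)] = ½[1.00000e+06 + 1.13380e+08] = 5.71900e+07.
Integral + boundary = 4.12098e+08.
Order-1 term: 1/12 · (3.09218e+07 − 600000) = 2.52682e+06.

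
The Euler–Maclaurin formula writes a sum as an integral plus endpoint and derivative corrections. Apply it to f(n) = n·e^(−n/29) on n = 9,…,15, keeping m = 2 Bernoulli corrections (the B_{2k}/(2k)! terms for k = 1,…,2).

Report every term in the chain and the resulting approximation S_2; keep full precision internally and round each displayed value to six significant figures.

The integral term ∫_9^15 x·e^(−x/29) dx = 47.2761.
Endpoint term: (f(9) + f(15))/2 = (6.59875 + 8.94244)/2 = 7.77059.
Integral + boundary = 55.0467.
Order-1 term: 1/12 · (0.287803 − 0.505651) = -0.0181540.
After k=1: 55.0285.
Order-2 term: −1/720 · (0.00175996 − 0.00234487) = 8.12377e-07.

S_2 ≈ 55.0285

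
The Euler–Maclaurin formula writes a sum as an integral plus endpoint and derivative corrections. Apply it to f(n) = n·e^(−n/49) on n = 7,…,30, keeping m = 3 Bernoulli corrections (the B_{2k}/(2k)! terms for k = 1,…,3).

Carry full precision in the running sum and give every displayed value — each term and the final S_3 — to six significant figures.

S_3 ≈ 291.240

Integral: ∫_7^30 x·e^(−x/49) dx = 280.118.
½[f(7) + f(30)] = ½[6.06815 + 16.2640] = 11.1661.
So far: 291.284.
Correction k=1: B_{2}/2! · (f^{(1)}(30) − f^{(1)}(7)) = 1/12 · (0.210215 − 0.743038) = -0.0444020.
Partial sum through k=1: 291.240.
Correction k=2: B_{4}/4! · (f^{(3)}(30) − f^{(3)}(7)) = −1/720 · (0.000539142 − 0.00103157) = 6.83925e-07.
Partial sum through k=2: 291.240.
Correction k=3: B_{6}/6! · (f^{(5)}(30) − f^{(5)}(7)) = 1/30240 · (4.12633e-07 − 7.30389e-07) = -1.05078e-11.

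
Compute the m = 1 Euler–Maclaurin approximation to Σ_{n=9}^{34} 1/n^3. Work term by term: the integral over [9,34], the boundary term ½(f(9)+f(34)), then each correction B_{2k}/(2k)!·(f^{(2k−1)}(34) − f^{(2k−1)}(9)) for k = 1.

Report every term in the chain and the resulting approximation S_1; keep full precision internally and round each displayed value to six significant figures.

S_1 ≈ 0.00647682

Integral: ∫_9^34 1/x^3 dx = 0.00574031.
½[f(9) + f(34)] = ½[0.00137174 + 2.54427e-05] = 0.000698592.
Running total after boundary: 0.00643891.
Order-1 term: 1/12 · (-2.24494e-06 − (-0.000457247)) = 3.79169e-05.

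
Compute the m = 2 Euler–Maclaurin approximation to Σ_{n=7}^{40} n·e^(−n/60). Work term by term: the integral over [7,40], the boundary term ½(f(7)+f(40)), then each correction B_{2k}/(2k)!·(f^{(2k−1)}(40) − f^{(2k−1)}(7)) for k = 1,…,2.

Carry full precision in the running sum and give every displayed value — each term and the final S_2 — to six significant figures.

S_2 ≈ 510.154

The integral term ∫_7^40 x·e^(−x/60) dx = 496.822.
Boundary: ½(f(7) + f(40)) = ½(6.22917 + 20.5367) = 13.3829.
Running total after boundary: 510.205.
Correction k=1: B_{2}/2! · (f^{(1)}(40) − f^{(1)}(7)) = 1/12 · (0.171139 − 0.786062) = -0.0512436.
After k=1: 510.154.
Correction k=2: B_{4}/4! · (f^{(3)}(40) − f^{(3)}(7)) = −1/720 · (0.000332770 − 0.000712729) = 5.27721e-07.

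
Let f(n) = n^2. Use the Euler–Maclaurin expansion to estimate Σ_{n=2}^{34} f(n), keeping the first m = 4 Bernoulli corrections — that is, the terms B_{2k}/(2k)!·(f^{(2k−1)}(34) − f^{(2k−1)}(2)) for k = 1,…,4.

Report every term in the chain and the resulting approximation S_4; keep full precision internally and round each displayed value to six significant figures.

S_4 ≈ 13684.0

The integral term ∫_2^34 x^2 dx = 13098.7.
Boundary: ½(f(2) + f(34)) = ½(4.00000 + 1156.00) = 580.000.
Integral + boundary = 13678.7.
k=1: B_{2}/(2)! × [f^{(1)}(34) − f^{(1)}(2)] = 1/12 × (68.0000 − 4.00000) = 5.33333.
After k=1: 13684.0.
k=2: B_{4}/(4)! × [f^{(3)}(34) − f^{(3)}(2)] = −1/720 × (0.00000 − 0.00000) = 0.00000.
After k=2: 13684.0.
k=3: B_{6}/(6)! × [f^{(5)}(34) − f^{(5)}(2)] = 1/30240 × (0.00000 − 0.00000) = 0.00000.
After k=3: 13684.0.
k=4: B_{8}/(8)! × [f^{(7)}(34) − f^{(7)}(2)] = −1/1209600 × (0.00000 − 0.00000) = 0.00000.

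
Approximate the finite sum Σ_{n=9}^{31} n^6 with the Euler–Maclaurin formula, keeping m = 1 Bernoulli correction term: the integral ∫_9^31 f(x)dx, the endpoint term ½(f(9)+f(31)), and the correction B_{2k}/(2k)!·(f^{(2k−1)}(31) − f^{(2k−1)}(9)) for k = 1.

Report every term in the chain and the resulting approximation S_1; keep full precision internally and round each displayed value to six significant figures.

S_1 ≈ 4.38799e+09

∫_9^31 x^6 dx evaluates to 3.92969e+09.
Endpoint term: (f(9) + f(31))/2 = (531441 + 8.87504e+08)/2 = 4.44018e+08.
So far: 4.37371e+09.
Correction k=1: B_{2}/2! · (f^{(1)}(31) − f^{(1)}(9)) = 1/12 · (1.71775e+08 − 354294) = 1.42851e+07.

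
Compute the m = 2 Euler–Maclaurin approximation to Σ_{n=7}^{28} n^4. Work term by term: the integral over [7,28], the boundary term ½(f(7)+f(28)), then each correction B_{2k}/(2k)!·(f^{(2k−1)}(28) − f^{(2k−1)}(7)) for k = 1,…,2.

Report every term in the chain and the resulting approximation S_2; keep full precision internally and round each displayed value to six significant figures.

S_2 ≈ 3.75444e+06

The integral term ∫_7^28 x^4 dx = 3.43871e+06.
Boundary: ½(f(7) + f(28)) = ½(2401.00 + 614656) = 308528.
So far: 3.74724e+06.
Order-1 term: 1/12 · (87808.0 − 1372.00) = 7203.00.
After k=1: 3.75444e+06.
Order-2 term: −1/720 · (672.000 − 168.000) = -0.700000.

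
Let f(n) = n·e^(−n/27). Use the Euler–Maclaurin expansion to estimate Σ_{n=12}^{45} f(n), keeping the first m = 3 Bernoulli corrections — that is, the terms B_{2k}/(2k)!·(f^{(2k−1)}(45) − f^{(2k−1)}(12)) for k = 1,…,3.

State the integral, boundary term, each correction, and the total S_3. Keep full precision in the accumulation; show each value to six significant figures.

∫_12^45 x·e^(−x/27) dx evaluates to 307.989.
Endpoint term: (f(12) + f(45))/2 = (7.69416 + 8.49940)/2 = 8.09678.
So far: 316.086.
Correction k=1: B_{2}/2! · (f^{(1)}(45) − f^{(1)}(12)) = 1/12 · (-0.125917 − 0.356211) = -0.0401774.
Partial sum through k=1: 316.045.
Correction k=2: B_{4}/4! · (f^{(3)}(45) − f^{(3)}(12)) = −1/720 · (0.000345451 − 0.00224770) = 2.64201e-06.
Partial sum through k=2: 316.045.
Correction k=3: B_{6}/6! · (f^{(5)}(45) − f^{(5)}(12)) = 1/30240 · (1.18468e-06 − 5.49625e-06) = -1.42579e-10.

S_3 ≈ 316.045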